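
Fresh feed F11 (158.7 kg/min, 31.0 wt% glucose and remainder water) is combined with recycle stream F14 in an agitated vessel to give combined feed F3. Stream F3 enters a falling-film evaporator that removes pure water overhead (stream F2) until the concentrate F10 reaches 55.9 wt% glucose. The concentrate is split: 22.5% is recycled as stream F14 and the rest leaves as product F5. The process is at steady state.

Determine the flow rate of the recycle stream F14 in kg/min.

25.55 kg/min

Overall glucose balance (none leaves overhead): glucose in fresh feed = glucose in product, i.e. 158.7×0.310 = (1−0.225)·F10·0.559.
F10 = 49.197/(0.559×0.775) = 113.56 kg/min.
Recycle F14 = 0.225×113.56 = 25.551 kg/min.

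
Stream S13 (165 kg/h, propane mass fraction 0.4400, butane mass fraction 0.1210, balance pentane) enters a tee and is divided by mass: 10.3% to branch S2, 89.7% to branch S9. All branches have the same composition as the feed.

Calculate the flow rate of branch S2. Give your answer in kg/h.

Branch S2 flow = 0.103×165 = 16.995 kg/h.

16.99 kg/h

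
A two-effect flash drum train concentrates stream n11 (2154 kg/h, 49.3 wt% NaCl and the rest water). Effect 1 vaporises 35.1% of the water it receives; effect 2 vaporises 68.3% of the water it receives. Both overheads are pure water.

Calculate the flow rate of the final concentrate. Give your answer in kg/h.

1287 kg/h

water in feed = 2154×0.507 = 1092.1 kg/h.
After stage 1: water left = (1−0.351)×1092.1 = 708.76; stream total = 1770.7 kg/h.
After stage 2: water left = (1−0.683)×708.76 = 224.68; final concentrate = 1286.6 kg/h.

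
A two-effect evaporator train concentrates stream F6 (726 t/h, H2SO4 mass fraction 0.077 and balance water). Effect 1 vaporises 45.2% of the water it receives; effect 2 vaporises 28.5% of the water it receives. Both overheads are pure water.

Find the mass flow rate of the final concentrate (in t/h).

water in feed = 726×0.923 = 670.1 t/h.
After stage 1: water left = (1−0.452)×670.1 = 367.21; stream total = 423.12 t/h.
After stage 2: water left = (1−0.285)×367.21 = 262.56; final concentrate = 318.46 t/h.

318.5 t/h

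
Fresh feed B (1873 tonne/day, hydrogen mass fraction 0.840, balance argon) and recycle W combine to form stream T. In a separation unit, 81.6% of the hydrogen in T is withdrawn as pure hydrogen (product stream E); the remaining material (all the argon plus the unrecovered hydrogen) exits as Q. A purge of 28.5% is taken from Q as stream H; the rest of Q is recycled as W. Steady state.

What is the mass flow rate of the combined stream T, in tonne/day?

argon enters only via B and leaves only via the purge: 1873×0.160 = 0.285×(argon in Q), and the separation unit passes all argon, so argon in T = argon in Q = 1051.5 tonne/day.
hydrogen in T: m_A = 1873×0.840 + (1−0.285)·(1−0.816)·m_A, so m_A = 1573.3/0.8684 = 1811.7 tonne/day.
T = 1811.7 + 1051.5 = 2863.2 tonne/day.

2863 tonne/day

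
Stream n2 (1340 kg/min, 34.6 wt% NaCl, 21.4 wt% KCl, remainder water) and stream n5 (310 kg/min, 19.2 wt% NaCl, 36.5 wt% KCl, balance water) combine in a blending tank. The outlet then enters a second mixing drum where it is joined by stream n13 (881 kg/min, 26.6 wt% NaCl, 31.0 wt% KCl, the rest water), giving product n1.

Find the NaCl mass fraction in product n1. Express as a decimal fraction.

Overall, product flow = 2531 kg/min.
NaCl in = 1340×0.346 + 310×0.192 + 881×0.266 = 757.51 kg/min.
NaCl fraction in n1 = 0.2993.

0.2993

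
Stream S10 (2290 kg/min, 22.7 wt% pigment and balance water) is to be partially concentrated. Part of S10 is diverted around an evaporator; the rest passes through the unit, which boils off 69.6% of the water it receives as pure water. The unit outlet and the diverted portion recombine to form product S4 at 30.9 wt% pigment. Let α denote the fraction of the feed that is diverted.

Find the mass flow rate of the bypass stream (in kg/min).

All 2290×0.227 = 519.83 kg/min of pigment reaches S4, so S4 = 519.83/0.309 = 1682.3 kg/min and vapour = 607.7 kg/min.
The evaporator receives (1−α)·2290 of feed at 0.773 water and removes 0.696 of that water:
0.696×0.773×(1−α)×2290 = 607.7
(1−α) = 607.7/1232 = 0.4932;  α = 0.5068.
Bypass flow = 0.5068×2290 = 1160.5 kg/min.

1160 kg/min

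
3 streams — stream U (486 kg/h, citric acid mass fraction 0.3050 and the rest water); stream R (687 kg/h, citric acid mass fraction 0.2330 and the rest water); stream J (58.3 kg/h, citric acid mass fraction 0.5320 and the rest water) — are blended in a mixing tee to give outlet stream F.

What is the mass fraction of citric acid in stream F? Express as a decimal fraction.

Total flow out = 486 + 687 + 58.3 = 1231.3 kg/h.
citric acid in = 486×0.305 + 687×0.233 + 58.3×0.532 = 339.32 kg/h.
citric acid mass fraction in F = 339.32/1231.3 = 0.2756.

0.2756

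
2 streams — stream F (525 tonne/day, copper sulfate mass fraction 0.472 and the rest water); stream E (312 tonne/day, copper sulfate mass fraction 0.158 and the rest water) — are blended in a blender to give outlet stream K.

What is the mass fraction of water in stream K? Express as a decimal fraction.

Total flow out = 525 + 312 = 837 tonne/day.
water in = 525×0.528 + 312×0.842 = 539.9 tonne/day.
water mass fraction in K = 539.9/837 = 0.645.

0.645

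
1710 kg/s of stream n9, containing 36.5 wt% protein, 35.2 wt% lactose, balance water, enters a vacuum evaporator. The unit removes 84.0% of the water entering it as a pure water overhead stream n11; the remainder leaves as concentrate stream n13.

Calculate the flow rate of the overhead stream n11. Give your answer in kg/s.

water entering = 1710×0.283 = 483.93 kg/s; overhead removed = 0.840×483.93 = 406.5 kg/s.

406.5 kg/s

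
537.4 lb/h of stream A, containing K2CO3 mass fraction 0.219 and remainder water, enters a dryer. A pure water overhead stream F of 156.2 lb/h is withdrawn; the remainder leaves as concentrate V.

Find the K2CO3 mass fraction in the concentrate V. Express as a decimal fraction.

K2CO3 is not removed: 537.4×0.219 = 117.69 lb/h of K2CO3 enters V.
Concentrate = 537.4 − 156.2 = 381.2 lb/h.
Mass fraction = 117.69/381.2 = 0.309.

0.309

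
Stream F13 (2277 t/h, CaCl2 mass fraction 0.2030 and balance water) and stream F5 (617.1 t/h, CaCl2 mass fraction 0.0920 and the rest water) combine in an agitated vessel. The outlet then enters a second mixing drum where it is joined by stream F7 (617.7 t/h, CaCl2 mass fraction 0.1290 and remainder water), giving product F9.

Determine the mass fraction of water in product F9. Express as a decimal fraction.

0.8295

Overall, product flow = 3511.8 t/h.
water in = 2277×0.797 + 617.1×0.908 + 617.7×0.871 = 2913.1 t/h.
water fraction in F9 = 0.8295.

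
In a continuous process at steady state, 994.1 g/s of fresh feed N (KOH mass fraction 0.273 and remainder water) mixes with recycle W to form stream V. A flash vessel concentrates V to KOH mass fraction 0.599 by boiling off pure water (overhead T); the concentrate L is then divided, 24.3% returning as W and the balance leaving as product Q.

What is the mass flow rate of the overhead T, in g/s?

Overall KOH balance (none leaves overhead): KOH in fresh feed = KOH in product, i.e. 994.1×0.273 = (1−0.243)·L·0.599.
L = 271.39/(0.599×0.757) = 598.51 g/s.
Recycle W = 0.243×598.51 = 145.44 g/s.
Combined feed V = 994.1 + 145.44 = 1139.5 g/s.
Overhead T = V − L = 1139.5 − 598.51 = 541.03 g/s.

541 g/s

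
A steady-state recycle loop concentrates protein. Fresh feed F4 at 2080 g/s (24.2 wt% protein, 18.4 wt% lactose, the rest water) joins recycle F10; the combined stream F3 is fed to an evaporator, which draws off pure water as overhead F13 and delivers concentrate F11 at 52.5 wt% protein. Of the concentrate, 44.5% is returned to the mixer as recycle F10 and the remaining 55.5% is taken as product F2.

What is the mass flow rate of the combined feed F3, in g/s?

2849 g/s

Overall protein balance (none leaves overhead): protein in fresh feed = protein in product, i.e. 2080×0.242 = (1−0.445)·F11·0.525.
F11 = 503.36/(0.525×0.555) = 1727.5 g/s.
Recycle F10 = 0.445×1727.5 = 768.75 g/s.
Combined feed F3 = 2080 + 768.75 = 2848.8 g/s.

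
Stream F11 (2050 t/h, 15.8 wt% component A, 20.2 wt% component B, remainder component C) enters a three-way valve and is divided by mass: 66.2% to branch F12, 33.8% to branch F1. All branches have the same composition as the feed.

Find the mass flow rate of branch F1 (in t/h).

Branch F1 flow = 0.338×2050 = 692.9 t/h.

692.9 t/h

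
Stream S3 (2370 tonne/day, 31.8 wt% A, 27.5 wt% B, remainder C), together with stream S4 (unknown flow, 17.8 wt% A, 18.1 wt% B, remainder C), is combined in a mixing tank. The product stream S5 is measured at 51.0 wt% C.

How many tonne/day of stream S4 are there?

1863 tonne/day

Let S4 be the unknown flow. Total out = 2370 + S4.
C balance: 964.59 + 0.641·S4 = 0.510·(2370 + S4)
(0.641 − 0.510)·S4 = 0.510×2370 − 964.59 = 244.11
S4 = 244.11 / 0.131 = 1863.4 tonne/day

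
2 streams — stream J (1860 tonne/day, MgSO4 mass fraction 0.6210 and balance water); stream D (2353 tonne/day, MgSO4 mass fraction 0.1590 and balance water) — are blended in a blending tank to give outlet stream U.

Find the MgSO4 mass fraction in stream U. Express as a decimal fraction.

0.3630

Total flow out = 1860 + 2353 = 4213 tonne/day.
MgSO4 in = 1860×0.621 + 2353×0.159 = 1529.2 tonne/day.
MgSO4 mass fraction in U = 1529.2/4213 = 0.3630.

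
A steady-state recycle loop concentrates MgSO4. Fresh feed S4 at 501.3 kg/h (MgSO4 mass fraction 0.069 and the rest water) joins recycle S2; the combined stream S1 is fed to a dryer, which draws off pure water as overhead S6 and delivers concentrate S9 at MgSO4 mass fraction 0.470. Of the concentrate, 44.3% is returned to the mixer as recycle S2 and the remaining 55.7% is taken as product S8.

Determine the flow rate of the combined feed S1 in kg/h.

Overall MgSO4 balance (none leaves overhead): MgSO4 in fresh feed = MgSO4 in product, i.e. 501.3×0.069 = (1−0.443)·S9·0.470.
S9 = 34.59/(0.470×0.557) = 132.13 kg/h.
Recycle S2 = 0.443×132.13 = 58.533 kg/h.
Combined feed S1 = 501.3 + 58.533 = 559.83 kg/h.

559.8 kg/h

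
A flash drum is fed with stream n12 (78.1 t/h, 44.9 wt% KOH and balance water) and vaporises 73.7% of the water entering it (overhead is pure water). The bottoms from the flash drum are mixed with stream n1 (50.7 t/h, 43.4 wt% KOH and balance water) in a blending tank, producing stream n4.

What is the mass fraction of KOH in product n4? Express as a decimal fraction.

Vapour removed = 0.737×0.551×78.1 = 31.715 t/h; concentrate = 46.385 t/h.
KOH reaching the mixer = 35.067 (from concentrate) + 50.7×0.434 = 57.071 t/h.
Product flow = 46.385 + 50.7 = 97.085 t/h; KOH fraction = 0.588.

0.588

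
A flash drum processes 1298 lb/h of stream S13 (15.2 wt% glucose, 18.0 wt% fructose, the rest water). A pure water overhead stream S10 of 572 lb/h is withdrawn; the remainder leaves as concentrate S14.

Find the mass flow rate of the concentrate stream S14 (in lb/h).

726 lb/h

Concentrate = 1298 − 572 = 726 lb/h.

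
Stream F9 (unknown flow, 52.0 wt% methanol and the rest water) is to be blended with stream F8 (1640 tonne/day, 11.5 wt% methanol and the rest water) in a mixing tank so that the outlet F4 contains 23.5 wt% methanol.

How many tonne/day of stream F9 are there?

Let F9 be the unknown flow. Total out = 1640 + F9.
methanol balance: 188.6 + 0.520·F9 = 0.235·(1640 + F9)
(0.520 − 0.235)·F9 = 0.235×1640 − 188.6 = 196.8
F9 = 196.8 / 0.285 = 690.53 tonne/day

690.5 tonne/day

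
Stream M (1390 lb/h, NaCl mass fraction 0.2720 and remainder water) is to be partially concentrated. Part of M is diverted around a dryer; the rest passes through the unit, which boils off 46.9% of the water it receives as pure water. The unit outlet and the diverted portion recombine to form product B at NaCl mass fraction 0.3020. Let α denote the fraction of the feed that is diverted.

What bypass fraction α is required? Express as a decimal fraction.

0.709

All 1390×0.272 = 378.08 lb/h of NaCl reaches B, so B = 378.08/0.302 = 1251.9 lb/h and vapour = 138.08 lb/h.
The evaporator receives (1−α)·1390 of feed at 0.728 water and removes 0.469 of that water:
0.469×0.728×(1−α)×1390 = 138.08
(1−α) = 138.08/474.59 = 0.2909;  α = 0.7091.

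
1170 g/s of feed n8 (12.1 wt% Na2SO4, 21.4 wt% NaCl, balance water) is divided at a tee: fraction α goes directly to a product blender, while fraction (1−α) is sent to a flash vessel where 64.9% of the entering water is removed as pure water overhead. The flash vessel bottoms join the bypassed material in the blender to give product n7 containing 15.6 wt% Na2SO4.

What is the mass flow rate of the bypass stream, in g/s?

561.8 g/s

All 1170×0.121 = 141.57 g/s of Na2SO4 reaches n7, so n7 = 141.57/0.156 = 907.5 g/s and vapour = 262.5 g/s.
The evaporator receives (1−α)·1170 of feed at 0.665 water and removes 0.649 of that water:
0.649×0.665×(1−α)×1170 = 262.5
(1−α) = 262.5/504.95 = 0.5198;  α = 0.4802.
Bypass flow = 0.4802×1170 = 561.78 g/s.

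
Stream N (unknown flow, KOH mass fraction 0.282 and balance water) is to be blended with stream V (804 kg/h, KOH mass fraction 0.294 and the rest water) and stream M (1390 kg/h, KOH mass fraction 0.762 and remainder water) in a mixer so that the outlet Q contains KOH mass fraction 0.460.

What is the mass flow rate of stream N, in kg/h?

1609 kg/h

Let N be the unknown flow. Total out = 2194 + N.
KOH balance: 1295.6 + 0.282·N = 0.460·(2194 + N)
(0.282 − 0.460)·N = 0.460×2194 − 1295.6 = -286.32
N = -286.32 / -0.178 = 1608.5 kg/h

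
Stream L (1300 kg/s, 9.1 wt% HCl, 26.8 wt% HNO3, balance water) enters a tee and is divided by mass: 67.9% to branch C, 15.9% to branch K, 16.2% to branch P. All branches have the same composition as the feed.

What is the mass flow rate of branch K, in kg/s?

Branch K flow = 0.159×1300 = 206.7 kg/s.

206.7 kg/s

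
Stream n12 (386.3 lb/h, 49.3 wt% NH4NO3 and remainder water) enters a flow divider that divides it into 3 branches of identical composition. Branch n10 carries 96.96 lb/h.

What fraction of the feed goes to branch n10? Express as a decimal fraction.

0.251

Fraction to n10 = 96.96/386.3 = 0.2510.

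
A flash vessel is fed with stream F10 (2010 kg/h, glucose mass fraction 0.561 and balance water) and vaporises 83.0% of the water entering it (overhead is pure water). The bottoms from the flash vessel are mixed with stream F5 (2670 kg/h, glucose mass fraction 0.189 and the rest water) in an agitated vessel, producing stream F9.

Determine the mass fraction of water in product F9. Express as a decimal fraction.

0.587

Vapour removed = 0.830×0.439×2010 = 732.38 kg/h; concentrate = 1277.6 kg/h.
water reaching the mixer = 150.01 (from concentrate) + 2670×0.811 = 2315.4 kg/h.
Product flow = 1277.6 + 2670 = 3947.6 kg/h; water fraction = 0.587.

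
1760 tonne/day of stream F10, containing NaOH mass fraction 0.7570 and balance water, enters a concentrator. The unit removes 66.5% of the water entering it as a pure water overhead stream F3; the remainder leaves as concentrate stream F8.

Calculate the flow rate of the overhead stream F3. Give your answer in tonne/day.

water entering = 1760×0.243 = 427.68 tonne/day; overhead removed = 0.665×427.68 = 284.41 tonne/day.

284.4 tonne/day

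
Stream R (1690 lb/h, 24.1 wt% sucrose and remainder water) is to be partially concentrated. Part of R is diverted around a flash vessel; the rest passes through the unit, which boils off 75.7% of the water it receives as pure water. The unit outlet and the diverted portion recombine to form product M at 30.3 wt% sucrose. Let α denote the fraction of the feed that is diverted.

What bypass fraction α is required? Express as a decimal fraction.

All 1690×0.241 = 407.29 lb/h of sucrose reaches M, so M = 407.29/0.303 = 1344.2 lb/h and vapour = 345.81 lb/h.
The evaporator receives (1−α)·1690 of feed at 0.759 water and removes 0.757 of that water:
0.757×0.759×(1−α)×1690 = 345.81
(1−α) = 345.81/971.01 = 0.3561;  α = 0.6439.

0.644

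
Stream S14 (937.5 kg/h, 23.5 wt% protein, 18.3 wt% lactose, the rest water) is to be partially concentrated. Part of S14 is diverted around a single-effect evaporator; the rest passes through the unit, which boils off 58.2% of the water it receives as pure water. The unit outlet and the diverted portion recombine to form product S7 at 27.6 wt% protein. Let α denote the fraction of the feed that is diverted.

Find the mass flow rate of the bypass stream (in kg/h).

526.4 kg/h

All 937.5×0.235 = 220.31 kg/h of protein reaches S7, so S7 = 220.31/0.276 = 798.23 kg/h and vapour = 139.27 kg/h.
The evaporator receives (1−α)·937.5 of feed at 0.582 water and removes 0.582 of that water:
0.582×0.582×(1−α)×937.5 = 139.27
(1−α) = 139.27/317.55 = 0.4386;  α = 0.5614.
Bypass flow = 0.5614×937.5 = 526.35 kg/h.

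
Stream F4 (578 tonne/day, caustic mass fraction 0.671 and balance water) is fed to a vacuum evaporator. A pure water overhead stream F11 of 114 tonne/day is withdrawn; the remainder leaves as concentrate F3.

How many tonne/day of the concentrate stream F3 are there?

Concentrate = 578 − 114 = 464 tonne/day.

464 tonne/day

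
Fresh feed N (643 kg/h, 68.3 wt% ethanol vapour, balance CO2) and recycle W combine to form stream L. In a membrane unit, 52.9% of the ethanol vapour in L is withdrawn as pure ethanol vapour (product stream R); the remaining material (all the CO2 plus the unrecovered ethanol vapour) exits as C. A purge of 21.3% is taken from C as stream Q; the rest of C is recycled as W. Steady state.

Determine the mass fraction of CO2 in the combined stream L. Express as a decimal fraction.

0.578

CO2 enters only via N and leaves only via the purge: 643×0.317 = 0.213×(CO2 in C), and the membrane unit passes all CO2, so CO2 in L = CO2 in C = 956.95 kg/h.
ethanol vapour in L: m_A = 643×0.683 + (1−0.213)·(1−0.529)·m_A, so m_A = 439.17/0.6293 = 697.84 kg/h.
L = 697.84 + 956.95 = 1654.8 kg/h.
CO2 fraction in L = 956.95/1654.8 = 0.578.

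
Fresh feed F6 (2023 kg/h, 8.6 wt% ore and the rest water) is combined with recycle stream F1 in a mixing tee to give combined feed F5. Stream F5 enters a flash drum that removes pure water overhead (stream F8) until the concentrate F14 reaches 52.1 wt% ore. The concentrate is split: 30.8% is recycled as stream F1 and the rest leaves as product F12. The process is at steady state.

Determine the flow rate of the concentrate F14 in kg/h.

Overall ore balance (none leaves overhead): ore in fresh feed = ore in product, i.e. 2023×0.086 = (1−0.308)·F14·0.521.
F14 = 173.98/(0.521×0.692) = 482.56 kg/h.

482.6 kg/h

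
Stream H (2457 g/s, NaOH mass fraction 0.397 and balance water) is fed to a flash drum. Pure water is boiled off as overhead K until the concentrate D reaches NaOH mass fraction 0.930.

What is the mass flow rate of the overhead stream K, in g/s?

1408 g/s

NaOH is conserved: 2457×0.397 = 975.43 g/s all reports to the concentrate.
Concentrate = 975.43/(target fraction) = 1048.8 g/s.
Overhead = 2457 − 1048.8 = 1408.2 g/s.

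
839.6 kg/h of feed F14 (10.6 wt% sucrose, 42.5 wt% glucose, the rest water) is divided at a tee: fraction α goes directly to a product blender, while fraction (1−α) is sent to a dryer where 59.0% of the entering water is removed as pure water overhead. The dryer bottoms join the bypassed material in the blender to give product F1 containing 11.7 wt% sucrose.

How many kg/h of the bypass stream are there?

554.3 kg/h

All 839.6×0.106 = 88.998 kg/h of sucrose reaches F1, so F1 = 88.998/0.117 = 760.66 kg/h and vapour = 78.937 kg/h.
The evaporator receives (1−α)·839.6 of feed at 0.469 water and removes 0.590 of that water:
0.590×0.469×(1−α)×839.6 = 78.937
(1−α) = 78.937/232.33 = 0.3398;  α = 0.6602.
Bypass flow = 0.6602×839.6 = 554.33 kg/h.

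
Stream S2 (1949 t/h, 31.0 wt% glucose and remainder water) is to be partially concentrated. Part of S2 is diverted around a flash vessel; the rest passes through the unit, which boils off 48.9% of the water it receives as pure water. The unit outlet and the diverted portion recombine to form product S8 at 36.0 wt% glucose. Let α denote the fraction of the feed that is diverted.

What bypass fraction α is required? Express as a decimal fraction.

0.588

All 1949×0.310 = 604.19 t/h of glucose reaches S8, so S8 = 604.19/0.360 = 1678.3 t/h and vapour = 270.69 t/h.
The evaporator receives (1−α)·1949 of feed at 0.690 water and removes 0.489 of that water:
0.489×0.690×(1−α)×1949 = 270.69
(1−α) = 270.69/657.61 = 0.4116;  α = 0.5884.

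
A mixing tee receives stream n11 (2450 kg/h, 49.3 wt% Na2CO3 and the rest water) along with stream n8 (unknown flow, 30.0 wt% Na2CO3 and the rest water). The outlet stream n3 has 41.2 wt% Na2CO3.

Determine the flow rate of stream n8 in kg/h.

1772 kg/h

Let n8 be the unknown flow. Total out = 2450 + n8.
Na2CO3 balance: 1207.8 + 0.300·n8 = 0.412·(2450 + n8)
(0.300 − 0.412)·n8 = 0.412×2450 − 1207.8 = -198.45
n8 = -198.45 / -0.112 = 1771.9 kg/h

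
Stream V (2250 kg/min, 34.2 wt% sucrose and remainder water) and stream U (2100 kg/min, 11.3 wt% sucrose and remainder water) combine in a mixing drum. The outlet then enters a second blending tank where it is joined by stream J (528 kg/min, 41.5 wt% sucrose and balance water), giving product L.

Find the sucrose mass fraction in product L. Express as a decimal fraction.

Overall, product flow = 4878 kg/min.
sucrose in = 2250×0.342 + 2100×0.113 + 528×0.415 = 1225.9 kg/min.
sucrose fraction in L = 0.2513.

0.2513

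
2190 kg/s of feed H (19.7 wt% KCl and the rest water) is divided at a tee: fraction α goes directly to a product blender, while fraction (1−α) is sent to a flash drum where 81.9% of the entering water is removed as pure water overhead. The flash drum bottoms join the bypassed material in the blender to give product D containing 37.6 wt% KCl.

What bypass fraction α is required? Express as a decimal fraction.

0.276

All 2190×0.197 = 431.43 kg/s of KCl reaches D, so D = 431.43/0.376 = 1147.4 kg/s and vapour = 1042.6 kg/s.
The evaporator receives (1−α)·2190 of feed at 0.803 water and removes 0.819 of that water:
0.819×0.803×(1−α)×2190 = 1042.6
(1−α) = 1042.6/1440.3 = 0.7239;  α = 0.2761.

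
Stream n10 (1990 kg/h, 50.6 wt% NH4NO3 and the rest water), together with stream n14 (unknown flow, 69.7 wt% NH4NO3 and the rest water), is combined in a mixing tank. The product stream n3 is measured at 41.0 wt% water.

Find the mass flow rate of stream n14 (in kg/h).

Let n14 be the unknown flow. Total out = 1990 + n14.
water balance: 983.06 + 0.303·n14 = 0.410·(1990 + n14)
(0.303 − 0.410)·n14 = 0.410×1990 − 983.06 = -167.16
n14 = -167.16 / -0.107 = 1562.2 kg/h

1562 kg/h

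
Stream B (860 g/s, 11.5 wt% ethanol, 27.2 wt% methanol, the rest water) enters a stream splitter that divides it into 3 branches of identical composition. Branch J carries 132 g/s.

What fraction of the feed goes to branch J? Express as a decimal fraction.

Fraction to J = 132/860 = 0.1535.

0.153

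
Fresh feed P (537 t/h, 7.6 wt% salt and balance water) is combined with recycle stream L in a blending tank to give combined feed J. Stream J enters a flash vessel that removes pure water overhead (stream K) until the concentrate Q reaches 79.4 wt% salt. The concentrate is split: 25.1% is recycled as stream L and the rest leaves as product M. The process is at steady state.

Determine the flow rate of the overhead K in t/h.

Overall salt balance (none leaves overhead): salt in fresh feed = salt in product, i.e. 537×0.076 = (1−0.251)·Q·0.794.
Q = 40.812/(0.794×0.749) = 68.626 t/h.
Recycle L = 0.251×68.626 = 17.225 t/h.
Combined feed J = 537 + 17.225 = 554.23 t/h.
Overhead K = J − Q = 554.23 − 68.626 = 485.6 t/h.

485.6 t/h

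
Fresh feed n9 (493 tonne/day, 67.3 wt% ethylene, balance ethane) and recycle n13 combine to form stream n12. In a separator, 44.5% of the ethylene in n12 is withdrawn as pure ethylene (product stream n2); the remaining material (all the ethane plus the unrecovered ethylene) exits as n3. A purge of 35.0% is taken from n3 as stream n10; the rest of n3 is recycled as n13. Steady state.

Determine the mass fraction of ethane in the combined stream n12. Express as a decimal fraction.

ethane enters only via n9 and leaves only via the purge: 493×0.327 = 0.350×(ethane in n3), and the separator passes all ethane, so ethane in n12 = ethane in n3 = 460.6 tonne/day.
ethylene in n12: m_A = 493×0.673 + (1−0.350)·(1−0.445)·m_A, so m_A = 331.79/0.6393 = 519.03 tonne/day.
n12 = 519.03 + 460.6 = 979.63 tonne/day.
ethane fraction in n12 = 460.6/979.63 = 0.470.

0.470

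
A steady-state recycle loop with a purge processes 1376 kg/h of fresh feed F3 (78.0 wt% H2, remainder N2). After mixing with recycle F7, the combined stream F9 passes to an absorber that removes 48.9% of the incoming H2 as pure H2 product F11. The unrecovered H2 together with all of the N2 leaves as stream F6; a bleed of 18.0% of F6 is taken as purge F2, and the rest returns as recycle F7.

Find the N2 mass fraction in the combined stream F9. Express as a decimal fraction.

N2 enters only via F3 and leaves only via the purge: 1376×0.220 = 0.180×(N2 in F6), and the absorber passes all N2, so N2 in F9 = N2 in F6 = 1681.8 kg/h.
H2 in F9: m_A = 1376×0.780 + (1−0.180)·(1−0.489)·m_A, so m_A = 1073.3/0.5810 = 1847.4 kg/h.
F9 = 1847.4 + 1681.8 = 3529.1 kg/h.
N2 fraction in F9 = 1681.8/3529.1 = 0.477.

0.477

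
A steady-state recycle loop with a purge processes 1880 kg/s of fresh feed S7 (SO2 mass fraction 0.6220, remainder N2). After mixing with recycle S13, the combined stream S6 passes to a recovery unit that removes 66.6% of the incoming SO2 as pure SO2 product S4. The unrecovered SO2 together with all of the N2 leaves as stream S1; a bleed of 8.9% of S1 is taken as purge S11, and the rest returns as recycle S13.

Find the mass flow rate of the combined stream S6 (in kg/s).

9665 kg/s

N2 enters only via S7 and leaves only via the purge: 1880×0.378 = 0.089×(N2 in S1), and the recovery unit passes all N2, so N2 in S6 = N2 in S1 = 7984.7 kg/s.
SO2 in S6: m_A = 1880×0.622 + (1−0.089)·(1−0.666)·m_A, so m_A = 1169.4/0.6957 = 1680.8 kg/s.
S6 = 1680.8 + 7984.7 = 9665.5 kg/s.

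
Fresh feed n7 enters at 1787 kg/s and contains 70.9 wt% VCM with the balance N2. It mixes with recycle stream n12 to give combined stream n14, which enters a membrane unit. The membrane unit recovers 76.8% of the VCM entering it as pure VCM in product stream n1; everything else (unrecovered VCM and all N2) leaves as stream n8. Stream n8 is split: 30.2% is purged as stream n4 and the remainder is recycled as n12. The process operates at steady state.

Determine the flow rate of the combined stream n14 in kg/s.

3234 kg/s

N2 enters only via n7 and leaves only via the purge: 1787×0.291 = 0.302×(N2 in n8), and the membrane unit passes all N2, so N2 in n14 = N2 in n8 = 1721.9 kg/s.
VCM in n14: m_A = 1787×0.709 + (1−0.302)·(1−0.768)·m_A, so m_A = 1267/0.8381 = 1511.8 kg/s.
n14 = 1511.8 + 1721.9 = 3233.7 kg/s.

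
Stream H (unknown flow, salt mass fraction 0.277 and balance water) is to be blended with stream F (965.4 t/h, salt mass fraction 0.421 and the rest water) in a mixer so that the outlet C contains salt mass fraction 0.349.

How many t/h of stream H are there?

965.4 t/h

Let H be the unknown flow. Total out = 965.4 + H.
salt balance: 406.43 + 0.277·H = 0.349·(965.4 + H)
(0.277 − 0.349)·H = 0.349×965.4 − 406.43 = -69.509
H = -69.509 / -0.072 = 965.4 t/h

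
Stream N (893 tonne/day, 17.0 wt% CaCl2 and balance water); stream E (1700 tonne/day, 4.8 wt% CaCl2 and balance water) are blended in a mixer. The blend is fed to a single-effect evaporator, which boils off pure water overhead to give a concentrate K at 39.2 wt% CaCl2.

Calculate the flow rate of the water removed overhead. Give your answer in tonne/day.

1998 tonne/day

CaCl2 entering = 893×0.170 + 1700×0.048 = 233.41 tonne/day.
All CaCl2 reports to K, so K = 233.41/0.392 = 595.43 tonne/day.
Total feed = 2593 tonne/day; overhead = 2593 − 595.43 = 1997.6 tonne/day.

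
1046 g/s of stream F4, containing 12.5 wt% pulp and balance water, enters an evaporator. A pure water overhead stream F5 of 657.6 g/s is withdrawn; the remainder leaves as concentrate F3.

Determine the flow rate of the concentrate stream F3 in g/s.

388.4 g/s

Concentrate = 1046 − 657.6 = 388.4 g/s.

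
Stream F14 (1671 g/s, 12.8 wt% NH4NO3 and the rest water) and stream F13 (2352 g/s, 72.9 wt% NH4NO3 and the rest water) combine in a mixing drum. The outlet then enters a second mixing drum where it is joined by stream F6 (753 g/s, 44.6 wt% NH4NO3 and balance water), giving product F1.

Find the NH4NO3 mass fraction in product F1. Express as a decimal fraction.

0.474

Overall, product flow = 4776 g/s.
NH4NO3 in = 1671×0.128 + 2352×0.729 + 753×0.446 = 2264.3 g/s.
NH4NO3 fraction in F1 = 0.474.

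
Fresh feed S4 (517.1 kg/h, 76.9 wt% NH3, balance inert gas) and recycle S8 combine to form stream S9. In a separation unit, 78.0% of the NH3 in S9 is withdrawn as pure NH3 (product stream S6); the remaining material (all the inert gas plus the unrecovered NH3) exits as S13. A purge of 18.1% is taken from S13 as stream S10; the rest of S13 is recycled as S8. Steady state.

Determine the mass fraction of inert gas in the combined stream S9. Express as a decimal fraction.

inert gas enters only via S4 and leaves only via the purge: 517.1×0.231 = 0.181×(inert gas in S13), and the separation unit passes all inert gas, so inert gas in S9 = inert gas in S13 = 659.95 kg/h.
NH3 in S9: m_A = 517.1×0.769 + (1−0.181)·(1−0.780)·m_A, so m_A = 397.65/0.8198 = 485.05 kg/h.
S9 = 485.05 + 659.95 = 1145 kg/h.
inert gas fraction in S9 = 659.95/1145 = 0.576.

0.576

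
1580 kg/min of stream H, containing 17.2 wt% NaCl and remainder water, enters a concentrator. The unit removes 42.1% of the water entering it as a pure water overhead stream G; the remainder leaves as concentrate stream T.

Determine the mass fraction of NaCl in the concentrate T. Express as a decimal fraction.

0.264

NaCl is not removed: 1580×0.172 = 271.76 kg/min of NaCl enters T.
water entering = 1580×0.828 = 1308.2 kg/min; overhead removed = 0.421×1308.2 = 550.77 kg/min.
Concentrate = 1580 − 550.77 = 1029.2 kg/min.
Mass fraction = 271.76/1029.2 = 0.264.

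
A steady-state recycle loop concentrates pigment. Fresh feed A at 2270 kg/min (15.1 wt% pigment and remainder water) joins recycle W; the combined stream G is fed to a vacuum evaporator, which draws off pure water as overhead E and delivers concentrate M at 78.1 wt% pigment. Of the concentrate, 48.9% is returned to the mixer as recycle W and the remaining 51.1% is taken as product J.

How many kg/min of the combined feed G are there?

Overall pigment balance (none leaves overhead): pigment in fresh feed = pigment in product, i.e. 2270×0.151 = (1−0.489)·M·0.781.
M = 342.77/(0.781×0.511) = 858.88 kg/min.
Recycle W = 0.489×858.88 = 419.99 kg/min.
Combined feed G = 2270 + 419.99 = 2690 kg/min.

2690 kg/min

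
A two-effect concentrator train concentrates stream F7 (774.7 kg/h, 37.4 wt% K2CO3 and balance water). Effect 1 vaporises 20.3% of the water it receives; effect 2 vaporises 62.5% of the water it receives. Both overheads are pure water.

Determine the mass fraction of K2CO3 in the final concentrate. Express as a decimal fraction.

0.667

water in feed = 774.7×0.626 = 484.96 kg/h.
After stage 1: water left = (1−0.203)×484.96 = 386.51; stream total = 676.25 kg/h.
After stage 2: water left = (1−0.625)×386.51 = 144.94; final concentrate = 434.68 kg/h.
K2CO3 fraction = 289.74/434.68 = 0.667.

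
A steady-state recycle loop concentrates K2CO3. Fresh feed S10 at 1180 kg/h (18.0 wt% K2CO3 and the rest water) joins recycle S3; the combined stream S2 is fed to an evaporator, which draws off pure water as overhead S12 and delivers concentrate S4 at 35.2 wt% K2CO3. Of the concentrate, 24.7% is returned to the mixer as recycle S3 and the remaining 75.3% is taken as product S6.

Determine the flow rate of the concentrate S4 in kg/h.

801.3 kg/h

Overall K2CO3 balance (none leaves overhead): K2CO3 in fresh feed = K2CO3 in product, i.e. 1180×0.180 = (1−0.247)·S4·0.352.
S4 = 212.4/(0.352×0.753) = 801.34 kg/h.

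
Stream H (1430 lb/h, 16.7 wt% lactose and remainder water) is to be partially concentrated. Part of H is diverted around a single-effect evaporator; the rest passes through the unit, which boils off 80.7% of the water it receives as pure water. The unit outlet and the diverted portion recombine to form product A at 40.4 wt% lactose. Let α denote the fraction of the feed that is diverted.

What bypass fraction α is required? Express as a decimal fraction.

All 1430×0.167 = 238.81 lb/h of lactose reaches A, so A = 238.81/0.404 = 591.11 lb/h and vapour = 838.89 lb/h.
The evaporator receives (1−α)·1430 of feed at 0.833 water and removes 0.807 of that water:
0.807×0.833×(1−α)×1430 = 838.89
(1−α) = 838.89/961.29 = 0.8727;  α = 0.1273.

0.127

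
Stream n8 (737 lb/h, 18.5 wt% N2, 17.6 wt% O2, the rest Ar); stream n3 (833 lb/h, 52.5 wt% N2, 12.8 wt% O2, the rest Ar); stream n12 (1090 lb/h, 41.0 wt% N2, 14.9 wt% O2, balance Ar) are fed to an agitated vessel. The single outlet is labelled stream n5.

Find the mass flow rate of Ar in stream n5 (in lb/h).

Ar out = Ar in = 737×0.639 + 833×0.347 + 1090×0.441 = 1240.7 lb/h.

1241 lb/h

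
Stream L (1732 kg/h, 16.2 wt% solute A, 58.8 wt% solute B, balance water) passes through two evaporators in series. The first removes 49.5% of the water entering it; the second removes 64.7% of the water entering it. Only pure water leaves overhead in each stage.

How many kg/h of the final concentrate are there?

water in feed = 1732×0.250 = 433 kg/h.
After stage 1: water left = (1−0.495)×433 = 218.66; stream total = 1517.7 kg/h.
After stage 2: water left = (1−0.647)×218.66 = 77.189; final concentrate = 1376.2 kg/h.

1376 kg/h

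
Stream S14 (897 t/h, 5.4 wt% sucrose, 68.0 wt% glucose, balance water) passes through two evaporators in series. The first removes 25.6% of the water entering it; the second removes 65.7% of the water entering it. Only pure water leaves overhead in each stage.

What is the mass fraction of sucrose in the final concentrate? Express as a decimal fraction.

0.067

water in feed = 897×0.266 = 238.6 t/h.
After stage 1: water left = (1−0.256)×238.6 = 177.52; stream total = 835.92 t/h.
After stage 2: water left = (1−0.657)×177.52 = 60.889; final concentrate = 719.29 t/h.
sucrose fraction = 48.438/719.29 = 0.067.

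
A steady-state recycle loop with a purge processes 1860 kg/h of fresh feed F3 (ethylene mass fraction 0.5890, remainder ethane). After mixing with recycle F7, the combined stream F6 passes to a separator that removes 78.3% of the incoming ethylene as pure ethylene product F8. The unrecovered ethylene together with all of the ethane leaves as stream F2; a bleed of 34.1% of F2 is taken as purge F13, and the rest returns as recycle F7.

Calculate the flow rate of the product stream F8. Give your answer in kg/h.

ethylene in F6: m_A = 1860×0.589 + (1−0.341)·(1−0.783)·m_A, so m_A = 1095.5/0.8570 = 1278.3 kg/h.
Product F8 = 0.783×1278.3 = 1000.9 kg/h.

1001 kg/h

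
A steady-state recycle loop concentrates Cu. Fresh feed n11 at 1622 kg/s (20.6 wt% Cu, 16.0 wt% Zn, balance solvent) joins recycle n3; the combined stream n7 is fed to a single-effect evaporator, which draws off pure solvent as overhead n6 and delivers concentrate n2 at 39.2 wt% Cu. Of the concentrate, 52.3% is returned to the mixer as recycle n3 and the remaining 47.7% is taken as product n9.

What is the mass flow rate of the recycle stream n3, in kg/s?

Overall Cu balance (none leaves overhead): Cu in fresh feed = Cu in product, i.e. 1622×0.206 = (1−0.523)·n2·0.392.
n2 = 334.13/(0.392×0.477) = 1787 kg/s.
Recycle n3 = 0.523×1787 = 934.58 kg/s.

934.6 kg/s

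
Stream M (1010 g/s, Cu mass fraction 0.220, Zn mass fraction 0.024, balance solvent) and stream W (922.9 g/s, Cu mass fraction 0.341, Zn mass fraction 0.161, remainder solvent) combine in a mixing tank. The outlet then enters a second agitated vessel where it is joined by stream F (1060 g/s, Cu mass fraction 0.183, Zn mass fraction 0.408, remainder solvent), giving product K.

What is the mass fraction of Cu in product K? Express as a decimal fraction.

0.244

Overall, product flow = 2992.9 g/s.
Cu in = 1010×0.220 + 922.9×0.341 + 1060×0.183 = 730.89 g/s.
Cu fraction in K = 0.244.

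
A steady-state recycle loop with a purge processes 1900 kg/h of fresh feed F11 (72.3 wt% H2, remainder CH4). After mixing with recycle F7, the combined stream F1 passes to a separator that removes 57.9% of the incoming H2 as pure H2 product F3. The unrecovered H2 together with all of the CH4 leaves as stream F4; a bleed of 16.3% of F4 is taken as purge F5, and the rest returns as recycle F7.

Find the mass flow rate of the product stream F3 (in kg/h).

H2 in F1: m_A = 1900×0.723 + (1−0.163)·(1−0.579)·m_A, so m_A = 1373.7/0.6476 = 2121.1 kg/h.
Product F3 = 0.579×2121.1 = 1228.1 kg/h.

1228 kg/h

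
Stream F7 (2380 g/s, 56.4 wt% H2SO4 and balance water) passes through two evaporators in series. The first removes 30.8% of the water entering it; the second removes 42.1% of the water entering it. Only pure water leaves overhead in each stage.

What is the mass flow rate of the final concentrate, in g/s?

1758 g/s

water in feed = 2380×0.436 = 1037.7 g/s.
After stage 1: water left = (1−0.308)×1037.7 = 718.07; stream total = 2060.4 g/s.
After stage 2: water left = (1−0.421)×718.07 = 415.77; final concentrate = 1758.1 g/s.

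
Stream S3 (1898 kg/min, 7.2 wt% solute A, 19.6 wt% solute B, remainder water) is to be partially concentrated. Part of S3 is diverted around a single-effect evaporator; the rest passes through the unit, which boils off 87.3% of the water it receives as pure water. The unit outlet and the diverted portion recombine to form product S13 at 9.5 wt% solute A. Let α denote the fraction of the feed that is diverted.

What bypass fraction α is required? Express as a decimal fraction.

All 1898×0.072 = 136.66 kg/min of solute A reaches S13, so S13 = 136.66/0.095 = 1438.5 kg/min and vapour = 459.52 kg/min.
The evaporator receives (1−α)·1898 of feed at 0.732 water and removes 0.873 of that water:
0.873×0.732×(1−α)×1898 = 459.52
(1−α) = 459.52/1212.9 = 0.3789;  α = 0.6211.

0.621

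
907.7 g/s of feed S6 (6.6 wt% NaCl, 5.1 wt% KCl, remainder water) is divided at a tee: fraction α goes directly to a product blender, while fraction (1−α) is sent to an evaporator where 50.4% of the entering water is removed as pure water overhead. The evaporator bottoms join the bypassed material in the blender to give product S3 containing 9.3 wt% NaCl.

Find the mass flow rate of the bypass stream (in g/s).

315.5 g/s

All 907.7×0.066 = 59.908 g/s of NaCl reaches S3, so S3 = 59.908/0.093 = 644.17 g/s and vapour = 263.53 g/s.
The evaporator receives (1−α)·907.7 of feed at 0.883 water and removes 0.504 of that water:
0.504×0.883×(1−α)×907.7 = 263.53
(1−α) = 263.53/403.96 = 0.6524;  α = 0.3476.
Bypass flow = 0.3476×907.7 = 315.55 g/s.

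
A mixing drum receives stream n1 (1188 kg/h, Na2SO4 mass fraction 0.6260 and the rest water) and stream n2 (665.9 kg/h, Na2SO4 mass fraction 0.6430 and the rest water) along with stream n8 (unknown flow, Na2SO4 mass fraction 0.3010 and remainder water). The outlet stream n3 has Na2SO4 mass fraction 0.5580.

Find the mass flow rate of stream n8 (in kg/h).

534.6 kg/h

Let n8 be the unknown flow. Total out = 1853.9 + n8.
Na2SO4 balance: 1171.9 + 0.301·n8 = 0.558·(1853.9 + n8)
(0.301 − 0.558)·n8 = 0.558×1853.9 − 1171.9 = -137.39
n8 = -137.39 / -0.257 = 534.57 kg/h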